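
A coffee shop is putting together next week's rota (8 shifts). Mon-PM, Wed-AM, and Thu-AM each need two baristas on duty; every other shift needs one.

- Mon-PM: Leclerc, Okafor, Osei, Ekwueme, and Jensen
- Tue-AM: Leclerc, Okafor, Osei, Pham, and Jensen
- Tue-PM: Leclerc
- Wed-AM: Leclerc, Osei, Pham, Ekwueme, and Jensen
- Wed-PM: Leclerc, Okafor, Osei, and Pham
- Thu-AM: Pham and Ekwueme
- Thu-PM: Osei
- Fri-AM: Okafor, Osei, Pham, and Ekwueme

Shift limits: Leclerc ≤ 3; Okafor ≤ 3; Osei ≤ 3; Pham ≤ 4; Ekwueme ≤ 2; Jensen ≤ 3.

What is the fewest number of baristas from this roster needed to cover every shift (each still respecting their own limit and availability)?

11 slots to fill and no one can take more than 4, so at least ⌈11/4⌉ = 3 baristas are needed.
Any 3 baristas together have capacity at most 4+3+3 = 10 < 11 slots, so 3 can never suffice.
Leclerc, Osei, Pham, and Ekwueme alone can cover everything: Mon-PM→Leclerc+Osei, Tue-AM→Leclerc, Tue-PM→Leclerc, Wed-AM→Pham+Ekwueme, Wed-PM→Osei, Thu-AM→Pham+Ekwueme, Thu-PM→Osei, Fri-AM→Pham.

4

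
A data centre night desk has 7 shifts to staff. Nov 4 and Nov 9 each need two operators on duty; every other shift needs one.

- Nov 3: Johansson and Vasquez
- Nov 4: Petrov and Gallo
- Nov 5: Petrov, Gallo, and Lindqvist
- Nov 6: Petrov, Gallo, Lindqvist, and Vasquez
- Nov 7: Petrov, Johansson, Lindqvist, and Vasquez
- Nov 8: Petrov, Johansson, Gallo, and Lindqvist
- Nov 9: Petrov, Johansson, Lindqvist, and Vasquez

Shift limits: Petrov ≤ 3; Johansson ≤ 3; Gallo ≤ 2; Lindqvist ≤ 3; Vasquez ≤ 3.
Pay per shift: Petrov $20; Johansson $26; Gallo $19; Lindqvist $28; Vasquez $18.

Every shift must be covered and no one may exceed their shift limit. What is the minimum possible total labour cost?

$178

Nov 4 can only be covered by Petrov and Gallo, so that assignment is forced.
Picking the cheapest available operator for each shift independently would cost $169, but that ignores the shift limits.
An optimal schedule: Nov 3→Vasquez, Nov 4→Gallo+Petrov, Nov 5→Gallo, Nov 6→Vasquez, Nov 7→Vasquez, Nov 8→Petrov, Nov 9→Petrov+Johansson.
Total: 18 + 19 + 20 + 19 + 18 + 18 + 20 + 20 + 26 = $178.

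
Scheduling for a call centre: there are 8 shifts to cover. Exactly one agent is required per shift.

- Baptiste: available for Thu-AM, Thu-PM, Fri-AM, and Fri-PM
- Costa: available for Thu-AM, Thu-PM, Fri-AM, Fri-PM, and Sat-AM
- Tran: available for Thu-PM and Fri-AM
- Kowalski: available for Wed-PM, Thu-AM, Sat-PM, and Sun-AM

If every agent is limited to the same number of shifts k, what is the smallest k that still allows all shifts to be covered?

With 4 agents and 8 worker-slots to fill, someone must work at least ⌈8/4⌉ = 2 shifts, so k ≥ 2.
k = 2 fails: Shifts {Wed-PM, Sat-PM, Sun-AM} need 3 worker-slots in total, but the agents available for any of those shifts (Kowalski) can supply at most 2 among them. So no valid schedule exists.
k = 3 works: Wed-PM→Kowalski, Thu-AM→Baptiste, Thu-PM→Baptiste, Fri-AM→Costa, Fri-PM→Baptiste, Sat-AM→Costa, Sat-PM→Kowalski, Sun-AM→Kowalski.
Loads: Baptiste 3, Costa 2, Tran 0, Kowalski 3 — all ≤ 3.

3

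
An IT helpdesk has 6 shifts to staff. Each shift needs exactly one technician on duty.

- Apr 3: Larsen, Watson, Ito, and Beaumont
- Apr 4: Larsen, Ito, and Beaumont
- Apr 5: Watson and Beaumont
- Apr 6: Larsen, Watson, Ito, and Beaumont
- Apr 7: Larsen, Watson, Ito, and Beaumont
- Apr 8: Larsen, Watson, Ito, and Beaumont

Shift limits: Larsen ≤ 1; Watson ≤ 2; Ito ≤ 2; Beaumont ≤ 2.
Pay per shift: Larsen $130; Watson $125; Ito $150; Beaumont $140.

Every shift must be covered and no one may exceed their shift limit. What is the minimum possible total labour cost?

Picking the cheapest available technician for each shift independently would cost $755, but that ignores the shift limits.
An optimal schedule: Apr 3→Watson, Apr 4→Larsen, Apr 5→Watson, Apr 6→Beaumont, Apr 7→Beaumont, Apr 8→Ito.
Total: 125 + 130 + 125 + 140 + 140 + 150 = $810.

$810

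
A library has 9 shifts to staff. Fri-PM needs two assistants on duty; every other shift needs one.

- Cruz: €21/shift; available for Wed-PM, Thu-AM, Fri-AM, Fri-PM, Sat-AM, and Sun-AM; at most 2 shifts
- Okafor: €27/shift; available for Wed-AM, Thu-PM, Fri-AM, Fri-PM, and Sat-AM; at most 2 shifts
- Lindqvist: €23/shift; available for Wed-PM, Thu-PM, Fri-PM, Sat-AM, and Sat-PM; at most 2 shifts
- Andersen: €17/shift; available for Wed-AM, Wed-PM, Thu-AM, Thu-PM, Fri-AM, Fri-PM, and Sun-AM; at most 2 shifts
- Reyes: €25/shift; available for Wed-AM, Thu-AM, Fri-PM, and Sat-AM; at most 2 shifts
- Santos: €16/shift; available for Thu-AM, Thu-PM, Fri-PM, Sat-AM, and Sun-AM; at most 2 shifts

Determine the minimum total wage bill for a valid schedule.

€204

Sat-PM can only be covered by Lindqvist, so that assignment is forced.
Picking the cheapest available assistant for each shift independently would cost €171, but that ignores the shift limits.
An optimal schedule: Wed-AM→Andersen, Wed-PM→Andersen, Thu-AM→Santos, Thu-PM→Lindqvist, Fri-AM→Cruz, Fri-PM→Cruz+Reyes, Sat-AM→Reyes, Sat-PM→Lindqvist, Sun-AM→Santos.
Total: 17 + 17 + 16 + 23 + 21 + 21 + 25 + 25 + 23 + 16 = €204.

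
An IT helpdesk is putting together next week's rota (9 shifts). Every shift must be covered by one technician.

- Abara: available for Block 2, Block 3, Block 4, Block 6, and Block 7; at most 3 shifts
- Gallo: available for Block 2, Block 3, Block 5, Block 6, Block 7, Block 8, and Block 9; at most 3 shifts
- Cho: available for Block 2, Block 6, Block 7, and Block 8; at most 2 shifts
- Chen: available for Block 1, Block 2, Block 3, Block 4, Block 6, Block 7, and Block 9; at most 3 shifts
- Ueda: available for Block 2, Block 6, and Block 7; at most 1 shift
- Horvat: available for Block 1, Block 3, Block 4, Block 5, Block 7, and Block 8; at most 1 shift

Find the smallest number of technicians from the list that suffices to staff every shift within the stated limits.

3

9 slots to fill and no one can take more than 3, so at least ⌈9/3⌉ = 3 technicians are needed.
Abara, Gallo, and Chen alone can cover everything: Block 1→Chen, Block 2→Abara, Block 3→Abara, Block 4→Abara, Block 5→Gallo, Block 6→Chen, Block 7→Chen, Block 8→Gallo, Block 9→Gallo.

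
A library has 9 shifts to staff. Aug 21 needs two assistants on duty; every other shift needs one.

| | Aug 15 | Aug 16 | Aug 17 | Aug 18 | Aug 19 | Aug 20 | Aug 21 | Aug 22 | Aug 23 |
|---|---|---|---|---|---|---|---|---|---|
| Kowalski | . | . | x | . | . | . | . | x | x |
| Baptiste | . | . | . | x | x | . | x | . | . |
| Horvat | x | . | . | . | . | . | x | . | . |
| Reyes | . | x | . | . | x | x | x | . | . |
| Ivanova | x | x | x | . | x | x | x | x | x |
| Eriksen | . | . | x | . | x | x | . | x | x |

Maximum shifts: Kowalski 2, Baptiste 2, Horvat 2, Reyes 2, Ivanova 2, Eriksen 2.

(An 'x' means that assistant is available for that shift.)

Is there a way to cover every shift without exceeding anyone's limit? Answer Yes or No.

Aug 18 can only be covered by Baptiste, so that assignment is forced.
One valid schedule: Aug 15→Horvat, Aug 16→Reyes, Aug 17→Kowalski, Aug 18→Baptiste, Aug 19→Baptiste, Aug 20→Reyes, Aug 21→Horvat+Ivanova, Aug 22→Kowalski, Aug 23→Ivanova.
Loads: Kowalski 2/2, Baptiste 2/2, Horvat 2/2, Reyes 2/2, Ivanova 2/2, Eriksen 0/2 — all within limits.

Yes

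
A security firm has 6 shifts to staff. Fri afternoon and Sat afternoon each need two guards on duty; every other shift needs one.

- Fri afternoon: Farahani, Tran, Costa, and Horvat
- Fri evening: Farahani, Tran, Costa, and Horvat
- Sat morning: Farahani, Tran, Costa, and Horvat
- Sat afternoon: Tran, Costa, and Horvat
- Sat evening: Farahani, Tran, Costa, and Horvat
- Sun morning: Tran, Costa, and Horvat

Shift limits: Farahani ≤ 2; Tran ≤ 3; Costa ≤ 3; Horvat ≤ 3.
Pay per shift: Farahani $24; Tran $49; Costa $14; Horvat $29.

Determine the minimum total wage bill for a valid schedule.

Picking the cheapest available guard for each shift independently would cost $137, but that ignores the shift limits.
An optimal schedule: Fri afternoon→Farahani+Horvat, Fri evening→Costa, Sat morning→Farahani, Sat afternoon→Costa+Horvat, Sat evening→Horvat, Sun morning→Costa.
Total: 24 + 29 + 14 + 24 + 14 + 29 + 29 + 14 = $177.

$177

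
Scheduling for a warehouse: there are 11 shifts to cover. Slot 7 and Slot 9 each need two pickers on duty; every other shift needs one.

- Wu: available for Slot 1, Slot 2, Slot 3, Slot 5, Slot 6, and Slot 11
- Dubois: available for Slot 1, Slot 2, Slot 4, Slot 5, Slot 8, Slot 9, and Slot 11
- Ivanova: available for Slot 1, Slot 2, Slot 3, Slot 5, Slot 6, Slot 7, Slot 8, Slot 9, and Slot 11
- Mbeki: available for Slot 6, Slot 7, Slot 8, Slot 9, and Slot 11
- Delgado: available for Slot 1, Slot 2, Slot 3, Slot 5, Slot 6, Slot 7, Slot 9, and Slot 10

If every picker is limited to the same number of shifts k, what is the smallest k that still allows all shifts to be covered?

With 5 pickers and 13 worker-slots to fill, someone must work at least ⌈13/5⌉ = 3 shifts, so k ≥ 3.
k = 3 works: Slot 1→Wu, Slot 2→Wu, Slot 3→Wu, Slot 4→Dubois, Slot 5→Dubois, Slot 6→Ivanova, Slot 7→Ivanova+Mbeki, Slot 8→Dubois, Slot 9→Mbeki+Delgado, Slot 10→Delgado, Slot 11→Ivanova.
Loads: Wu 3, Dubois 3, Ivanova 3, Mbeki 2, Delgado 2 — all ≤ 3.

3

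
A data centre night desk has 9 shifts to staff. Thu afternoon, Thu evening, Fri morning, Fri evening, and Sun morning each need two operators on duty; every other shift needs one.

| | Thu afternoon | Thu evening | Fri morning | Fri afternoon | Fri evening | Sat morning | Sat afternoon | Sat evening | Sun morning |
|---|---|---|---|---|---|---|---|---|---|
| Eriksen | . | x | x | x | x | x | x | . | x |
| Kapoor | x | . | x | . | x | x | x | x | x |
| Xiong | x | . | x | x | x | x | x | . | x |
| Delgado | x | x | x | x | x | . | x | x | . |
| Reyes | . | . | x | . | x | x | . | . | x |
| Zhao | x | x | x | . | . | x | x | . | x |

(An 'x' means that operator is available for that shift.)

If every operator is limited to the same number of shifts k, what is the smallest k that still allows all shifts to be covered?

With 6 operators and 14 worker-slots to fill, someone must work at least ⌈14/6⌉ = 3 shifts, so k ≥ 3.
k = 3 works: Thu afternoon→Kapoor+Xiong, Thu evening→Eriksen+Delgado, Fri morning→Delgado+Reyes, Fri afternoon→Eriksen, Fri evening→Xiong+Delgado, Sat morning→Eriksen, Sat afternoon→Kapoor, Sat evening→Kapoor, Sun morning→Xiong+Reyes.
Loads: Eriksen 3, Kapoor 3, Xiong 3, Delgado 3, Reyes 2, Zhao 0 — all ≤ 3.

3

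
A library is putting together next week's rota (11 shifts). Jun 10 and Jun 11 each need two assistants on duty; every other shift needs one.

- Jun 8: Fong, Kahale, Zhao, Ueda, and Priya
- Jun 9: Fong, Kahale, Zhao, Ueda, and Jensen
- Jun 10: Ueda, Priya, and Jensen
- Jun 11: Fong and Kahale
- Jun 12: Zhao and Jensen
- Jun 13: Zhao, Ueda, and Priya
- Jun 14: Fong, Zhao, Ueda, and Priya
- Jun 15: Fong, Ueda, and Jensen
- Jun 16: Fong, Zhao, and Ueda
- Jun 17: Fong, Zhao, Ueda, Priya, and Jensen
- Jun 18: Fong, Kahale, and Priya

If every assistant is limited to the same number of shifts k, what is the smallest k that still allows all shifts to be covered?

3

With 6 assistants and 13 worker-slots to fill, someone must work at least ⌈13/6⌉ = 3 shifts, so k ≥ 3.
k = 3 works: Jun 8→Kahale, Jun 9→Ueda, Jun 10→Ueda+Priya, Jun 11→Fong+Kahale, Jun 12→Zhao, Jun 13→Zhao, Jun 14→Zhao, Jun 15→Fong, Jun 16→Fong, Jun 17→Ueda, Jun 18→Kahale.
Loads: Fong 3, Kahale 3, Zhao 3, Ueda 3, Priya 1, Jensen 0 — all ≤ 3.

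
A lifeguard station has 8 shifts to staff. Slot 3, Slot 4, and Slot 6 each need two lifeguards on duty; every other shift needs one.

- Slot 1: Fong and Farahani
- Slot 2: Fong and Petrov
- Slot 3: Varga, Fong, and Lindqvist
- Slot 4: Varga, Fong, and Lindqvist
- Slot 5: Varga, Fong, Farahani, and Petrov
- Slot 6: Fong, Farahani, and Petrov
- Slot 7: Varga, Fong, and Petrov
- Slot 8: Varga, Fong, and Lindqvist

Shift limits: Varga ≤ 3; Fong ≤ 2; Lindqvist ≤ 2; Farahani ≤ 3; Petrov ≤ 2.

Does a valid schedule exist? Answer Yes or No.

One valid schedule: Slot 1→Fong, Slot 2→Fong, Slot 3→Varga+Lindqvist, Slot 4→Varga+Lindqvist, Slot 5→Farahani, Slot 6→Farahani+Petrov, Slot 7→Petrov, Slot 8→Varga.
Loads: Varga 3/3, Fong 2/2, Lindqvist 2/2, Farahani 2/3, Petrov 2/2 — all within limits.

Yes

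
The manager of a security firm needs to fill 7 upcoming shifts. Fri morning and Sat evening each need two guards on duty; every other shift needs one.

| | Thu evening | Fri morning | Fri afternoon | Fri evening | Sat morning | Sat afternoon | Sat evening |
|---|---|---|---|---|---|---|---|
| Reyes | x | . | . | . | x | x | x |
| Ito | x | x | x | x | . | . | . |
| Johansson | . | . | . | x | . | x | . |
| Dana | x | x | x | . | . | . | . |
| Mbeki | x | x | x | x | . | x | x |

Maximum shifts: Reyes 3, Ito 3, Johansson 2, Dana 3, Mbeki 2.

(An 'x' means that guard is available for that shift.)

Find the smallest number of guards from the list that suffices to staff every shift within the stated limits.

4

9 slots to fill and no one can take more than 3, so at least ⌈9/3⌉ = 3 guards are needed.
No set of 3 guards can cover every shift (each such set leaves at least one shift with no one available or exceeds a cap).
Reyes, Ito, Johansson, and Mbeki alone can cover everything: Thu evening→Reyes, Fri morning→Ito+Mbeki, Fri afternoon→Ito, Fri evening→Ito, Sat morning→Reyes, Sat afternoon→Johansson, Sat evening→Reyes+Mbeki.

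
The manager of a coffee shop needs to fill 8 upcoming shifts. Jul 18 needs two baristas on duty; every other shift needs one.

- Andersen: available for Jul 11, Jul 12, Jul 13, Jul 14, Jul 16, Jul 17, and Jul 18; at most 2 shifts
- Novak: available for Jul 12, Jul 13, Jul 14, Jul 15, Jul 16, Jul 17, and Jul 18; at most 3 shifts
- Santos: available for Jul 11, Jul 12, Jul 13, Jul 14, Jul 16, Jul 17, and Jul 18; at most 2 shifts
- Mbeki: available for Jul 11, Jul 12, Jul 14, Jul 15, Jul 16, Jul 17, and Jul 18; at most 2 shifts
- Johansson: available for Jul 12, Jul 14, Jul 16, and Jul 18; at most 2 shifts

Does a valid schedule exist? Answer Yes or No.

Yes

One valid schedule: Jul 11→Andersen, Jul 12→Novak, Jul 13→Andersen, Jul 14→Santos, Jul 15→Novak, Jul 16→Santos, Jul 17→Novak, Jul 18→Mbeki+Johansson.
Loads: Andersen 2/2, Novak 3/3, Santos 2/2, Mbeki 1/2, Johansson 1/2 — all within limits.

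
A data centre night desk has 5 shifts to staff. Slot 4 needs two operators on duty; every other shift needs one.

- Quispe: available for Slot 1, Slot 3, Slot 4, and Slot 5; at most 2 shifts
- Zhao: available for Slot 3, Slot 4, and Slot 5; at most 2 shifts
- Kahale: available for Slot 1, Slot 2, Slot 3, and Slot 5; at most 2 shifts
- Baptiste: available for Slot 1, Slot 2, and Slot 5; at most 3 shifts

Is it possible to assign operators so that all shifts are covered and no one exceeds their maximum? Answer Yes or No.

Slot 4 can only be covered by Quispe and Zhao, so that assignment is forced.
One valid schedule: Slot 1→Quispe, Slot 2→Kahale, Slot 3→Zhao, Slot 4→Quispe+Zhao, Slot 5→Kahale.
Loads: Quispe 2/2, Zhao 2/2, Kahale 2/2, Baptiste 0/3 — all within limits.

Yes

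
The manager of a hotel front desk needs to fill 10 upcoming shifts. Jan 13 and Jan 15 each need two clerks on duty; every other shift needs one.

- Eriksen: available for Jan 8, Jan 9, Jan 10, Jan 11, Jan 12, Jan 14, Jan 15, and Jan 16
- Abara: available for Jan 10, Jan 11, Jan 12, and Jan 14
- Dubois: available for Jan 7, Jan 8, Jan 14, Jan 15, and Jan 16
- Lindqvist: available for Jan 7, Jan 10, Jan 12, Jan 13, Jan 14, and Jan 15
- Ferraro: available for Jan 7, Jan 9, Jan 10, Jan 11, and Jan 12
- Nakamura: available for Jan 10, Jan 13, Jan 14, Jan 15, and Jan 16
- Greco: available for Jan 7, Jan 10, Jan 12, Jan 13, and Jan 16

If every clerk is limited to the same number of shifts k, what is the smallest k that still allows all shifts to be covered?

With 7 clerks and 12 worker-slots to fill, someone must work at least ⌈12/7⌉ = 2 shifts, so k ≥ 2.
k = 2 works: Jan 7→Dubois, Jan 8→Eriksen, Jan 9→Eriksen, Jan 10→Ferraro, Jan 11→Abara, Jan 12→Ferraro, Jan 13→Lindqvist+Nakamura, Jan 14→Abara, Jan 15→Lindqvist+Nakamura, Jan 16→Dubois.
Loads: Eriksen 2, Abara 2, Dubois 2, Lindqvist 2, Ferraro 2, Nakamura 2, Greco 0 — all ≤ 2.

2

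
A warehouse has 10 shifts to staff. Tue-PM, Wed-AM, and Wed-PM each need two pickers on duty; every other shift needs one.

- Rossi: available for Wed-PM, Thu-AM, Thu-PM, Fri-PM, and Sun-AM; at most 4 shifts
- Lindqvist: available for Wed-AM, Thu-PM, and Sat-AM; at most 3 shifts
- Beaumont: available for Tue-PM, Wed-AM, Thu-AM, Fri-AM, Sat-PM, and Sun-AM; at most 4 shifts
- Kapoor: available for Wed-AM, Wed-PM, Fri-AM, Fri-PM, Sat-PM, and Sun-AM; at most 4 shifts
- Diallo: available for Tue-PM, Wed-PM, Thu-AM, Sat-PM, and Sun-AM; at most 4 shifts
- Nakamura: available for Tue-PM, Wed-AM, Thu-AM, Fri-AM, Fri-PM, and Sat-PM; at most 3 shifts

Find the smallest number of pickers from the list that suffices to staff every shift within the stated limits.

4

13 slots to fill and no one can take more than 4, so at least ⌈13/4⌉ = 4 pickers are needed.
Rossi, Lindqvist, Beaumont, and Diallo alone can cover everything: Tue-PM→Beaumont+Diallo, Wed-AM→Lindqvist+Beaumont, Wed-PM→Rossi+Diallo, Thu-AM→Rossi, Thu-PM→Rossi, Fri-AM→Beaumont, Fri-PM→Rossi, Sat-AM→Lindqvist, Sat-PM→Beaumont, Sun-AM→Diallo.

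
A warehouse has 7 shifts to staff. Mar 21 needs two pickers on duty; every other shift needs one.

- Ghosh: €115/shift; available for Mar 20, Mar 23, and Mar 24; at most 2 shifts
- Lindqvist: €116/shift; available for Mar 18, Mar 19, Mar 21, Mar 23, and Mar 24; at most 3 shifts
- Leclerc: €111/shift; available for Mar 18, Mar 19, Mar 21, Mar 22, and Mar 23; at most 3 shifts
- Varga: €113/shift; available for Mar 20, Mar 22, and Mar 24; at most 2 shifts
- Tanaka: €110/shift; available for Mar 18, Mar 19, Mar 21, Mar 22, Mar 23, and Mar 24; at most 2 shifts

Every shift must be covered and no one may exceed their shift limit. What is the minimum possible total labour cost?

Picking the cheapest available picker for each shift independently would cost €884, but that ignores the shift limits.
An optimal schedule: Mar 18→Tanaka, Mar 19→Leclerc, Mar 20→Varga, Mar 21→Tanaka+Leclerc, Mar 22→Leclerc, Mar 23→Ghosh, Mar 24→Varga.
Total: 110 + 111 + 113 + 110 + 111 + 111 + 115 + 113 = €894.

€894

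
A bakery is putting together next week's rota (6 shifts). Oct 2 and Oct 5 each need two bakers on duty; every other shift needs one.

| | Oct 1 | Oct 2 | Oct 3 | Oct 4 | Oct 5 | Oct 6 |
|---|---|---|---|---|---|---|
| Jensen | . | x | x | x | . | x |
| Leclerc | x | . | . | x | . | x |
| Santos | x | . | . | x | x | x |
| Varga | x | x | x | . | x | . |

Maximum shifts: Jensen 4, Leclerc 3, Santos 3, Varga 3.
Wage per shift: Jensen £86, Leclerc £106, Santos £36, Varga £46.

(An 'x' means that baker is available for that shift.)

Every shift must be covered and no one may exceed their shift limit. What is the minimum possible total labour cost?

Oct 2 can only be covered by Jensen and Varga, so that assignment is forced.
Oct 5 can only be covered by Santos and Varga, so that assignment is forced.
Picking the cheapest available baker for each shift independently would cost £368, but that ignores the shift limits.
An optimal schedule: Oct 1→Santos, Oct 2→Varga+Jensen, Oct 3→Varga, Oct 4→Santos, Oct 5→Santos+Varga, Oct 6→Jensen.
Total: 36 + 46 + 86 + 46 + 36 + 36 + 46 + 86 = £418.

£418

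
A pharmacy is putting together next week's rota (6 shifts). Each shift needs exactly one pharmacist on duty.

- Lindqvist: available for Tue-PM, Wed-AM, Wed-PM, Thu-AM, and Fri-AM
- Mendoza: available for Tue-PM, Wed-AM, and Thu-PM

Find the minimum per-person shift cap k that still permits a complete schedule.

3

With 2 pharmacists and 6 worker-slots to fill, someone must work at least ⌈6/2⌉ = 3 shifts, so k ≥ 3.
k = 3 works: Tue-PM→Mendoza, Wed-AM→Mendoza, Wed-PM→Lindqvist, Thu-AM→Lindqvist, Thu-PM→Mendoza, Fri-AM→Lindqvist.
Loads: Lindqvist 3, Mendoza 3 — all ≤ 3.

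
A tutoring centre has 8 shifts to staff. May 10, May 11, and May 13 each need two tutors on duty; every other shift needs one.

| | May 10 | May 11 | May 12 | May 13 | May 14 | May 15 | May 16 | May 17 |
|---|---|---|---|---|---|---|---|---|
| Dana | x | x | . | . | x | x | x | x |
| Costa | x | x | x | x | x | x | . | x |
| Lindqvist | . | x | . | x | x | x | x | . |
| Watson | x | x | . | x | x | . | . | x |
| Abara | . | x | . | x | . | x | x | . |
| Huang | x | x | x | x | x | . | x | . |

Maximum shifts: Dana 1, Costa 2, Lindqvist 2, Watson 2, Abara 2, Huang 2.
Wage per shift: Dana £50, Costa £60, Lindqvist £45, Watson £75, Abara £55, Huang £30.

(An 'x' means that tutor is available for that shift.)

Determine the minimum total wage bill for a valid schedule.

£580

Picking the cheapest available tutor for each shift independently would cost £415, but that ignores the shift limits.
An optimal schedule: May 10→Watson+Huang, May 11→Abara+Huang, May 12→Costa, May 13→Watson+Abara, May 14→Lindqvist, May 15→Costa, May 16→Lindqvist, May 17→Dana.
Total: 75 + 30 + 55 + 30 + 60 + 75 + 55 + 45 + 60 + 45 + 50 = £580.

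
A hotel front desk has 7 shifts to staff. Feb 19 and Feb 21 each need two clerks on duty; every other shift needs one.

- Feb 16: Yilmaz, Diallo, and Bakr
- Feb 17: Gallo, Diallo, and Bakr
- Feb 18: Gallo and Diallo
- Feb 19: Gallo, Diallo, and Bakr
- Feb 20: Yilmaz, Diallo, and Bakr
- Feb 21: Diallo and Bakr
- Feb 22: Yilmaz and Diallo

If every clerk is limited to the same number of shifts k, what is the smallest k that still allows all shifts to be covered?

3

With 4 clerks and 9 worker-slots to fill, someone must work at least ⌈9/4⌉ = 3 shifts, so k ≥ 3.
k = 3 works: Feb 16→Yilmaz, Feb 17→Gallo, Feb 18→Gallo, Feb 19→Gallo+Diallo, Feb 20→Yilmaz, Feb 21→Diallo+Bakr, Feb 22→Yilmaz.
Loads: Gallo 3, Yilmaz 3, Diallo 2, Bakr 1 — all ≤ 3.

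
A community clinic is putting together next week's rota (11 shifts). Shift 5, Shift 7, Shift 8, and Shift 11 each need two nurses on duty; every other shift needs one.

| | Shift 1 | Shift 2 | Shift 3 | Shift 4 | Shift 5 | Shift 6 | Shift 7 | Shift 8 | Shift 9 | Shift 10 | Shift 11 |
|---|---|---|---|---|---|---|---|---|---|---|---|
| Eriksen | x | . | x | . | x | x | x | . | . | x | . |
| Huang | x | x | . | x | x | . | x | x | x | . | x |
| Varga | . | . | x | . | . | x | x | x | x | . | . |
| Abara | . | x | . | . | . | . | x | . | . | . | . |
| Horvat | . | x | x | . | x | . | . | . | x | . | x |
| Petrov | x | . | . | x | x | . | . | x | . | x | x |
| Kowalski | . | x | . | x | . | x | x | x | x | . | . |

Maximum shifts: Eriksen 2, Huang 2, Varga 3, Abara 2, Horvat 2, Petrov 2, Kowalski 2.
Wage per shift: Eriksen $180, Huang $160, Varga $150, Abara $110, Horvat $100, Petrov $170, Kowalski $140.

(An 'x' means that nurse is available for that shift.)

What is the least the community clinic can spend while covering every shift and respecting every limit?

$2170

Picking the cheapest available nurse for each shift independently would cost $1970, but that ignores the shift limits.
An optimal schedule: Shift 1→Eriksen, Shift 2→Abara, Shift 3→Varga, Shift 4→Huang, Shift 5→Horvat+Petrov, Shift 6→Varga, Shift 7→Abara+Kowalski, Shift 8→Petrov+Kowalski, Shift 9→Varga, Shift 10→Eriksen, Shift 11→Huang+Horvat.
Total: 180 + 110 + 150 + 160 + 100 + 170 + 150 + 110 + 140 + 170 + 140 + 150 + 180 + 160 + 100 = $2170.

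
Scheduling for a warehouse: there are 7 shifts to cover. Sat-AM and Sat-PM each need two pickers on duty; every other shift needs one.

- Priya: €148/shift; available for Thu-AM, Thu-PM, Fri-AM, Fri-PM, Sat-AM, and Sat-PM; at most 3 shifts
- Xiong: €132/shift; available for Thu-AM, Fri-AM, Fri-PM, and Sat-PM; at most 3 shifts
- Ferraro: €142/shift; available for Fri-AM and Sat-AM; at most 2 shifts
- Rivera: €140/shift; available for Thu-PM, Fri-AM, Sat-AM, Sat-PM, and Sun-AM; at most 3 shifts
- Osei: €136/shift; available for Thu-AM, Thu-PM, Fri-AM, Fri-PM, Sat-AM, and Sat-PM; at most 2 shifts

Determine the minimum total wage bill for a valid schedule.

Sun-AM can only be covered by Rivera, so that assignment is forced.
Picking the cheapest available picker for each shift independently would cost €1216, but that ignores the shift limits.
An optimal schedule: Thu-AM→Xiong, Thu-PM→Osei, Fri-AM→Xiong, Fri-PM→Xiong, Sat-AM→Rivera+Ferraro, Sat-PM→Osei+Rivera, Sun-AM→Rivera.
Total: 132 + 136 + 132 + 132 + 140 + 142 + 136 + 140 + 140 = €1230.

€1230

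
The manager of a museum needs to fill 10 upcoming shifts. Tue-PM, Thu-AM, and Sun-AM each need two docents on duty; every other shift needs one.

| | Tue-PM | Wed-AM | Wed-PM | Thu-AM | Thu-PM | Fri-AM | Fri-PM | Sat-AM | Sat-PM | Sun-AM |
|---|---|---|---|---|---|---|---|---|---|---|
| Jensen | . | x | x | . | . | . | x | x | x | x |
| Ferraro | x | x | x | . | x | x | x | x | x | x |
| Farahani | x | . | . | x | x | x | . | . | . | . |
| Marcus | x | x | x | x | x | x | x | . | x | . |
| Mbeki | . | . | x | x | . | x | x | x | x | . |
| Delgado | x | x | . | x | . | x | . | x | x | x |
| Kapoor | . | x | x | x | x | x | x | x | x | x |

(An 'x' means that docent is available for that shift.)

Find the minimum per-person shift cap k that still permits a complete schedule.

With 7 docents and 13 worker-slots to fill, someone must work at least ⌈13/7⌉ = 2 shifts, so k ≥ 2.
k = 2 works: Tue-PM→Farahani+Marcus, Wed-AM→Jensen, Wed-PM→Jensen, Thu-AM→Mbeki+Delgado, Thu-PM→Ferraro, Fri-AM→Farahani, Fri-PM→Ferraro, Sat-AM→Mbeki, Sat-PM→Marcus, Sun-AM→Delgado+Kapoor.
Loads: Jensen 2, Ferraro 2, Farahani 2, Marcus 2, Mbeki 2, Delgado 2, Kapoor 1 — all ≤ 2.

2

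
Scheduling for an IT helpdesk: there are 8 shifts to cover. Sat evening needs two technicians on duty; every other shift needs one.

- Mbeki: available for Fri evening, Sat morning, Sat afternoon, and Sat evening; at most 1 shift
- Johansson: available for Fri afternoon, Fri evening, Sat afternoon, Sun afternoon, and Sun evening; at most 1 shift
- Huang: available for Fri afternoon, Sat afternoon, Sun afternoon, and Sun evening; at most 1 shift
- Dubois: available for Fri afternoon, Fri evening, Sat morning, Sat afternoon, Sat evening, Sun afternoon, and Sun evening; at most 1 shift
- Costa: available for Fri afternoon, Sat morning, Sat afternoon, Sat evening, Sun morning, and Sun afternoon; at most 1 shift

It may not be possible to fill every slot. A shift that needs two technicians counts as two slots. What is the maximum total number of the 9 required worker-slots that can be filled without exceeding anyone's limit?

Total capacity across all technicians is 1+1+1+1+1 = 5, and 9 slots are needed, so at most 5 can be filled.
An assignment achieving 5: Fri afternoon→Huang, Fri evening→Mbeki, Sat morning→Dubois, Sun morning→Costa, Sun evening→Johansson.
Loads: Mbeki 1/1, Johansson 1/1, Huang 1/1, Dubois 1/1, Costa 1/1.

5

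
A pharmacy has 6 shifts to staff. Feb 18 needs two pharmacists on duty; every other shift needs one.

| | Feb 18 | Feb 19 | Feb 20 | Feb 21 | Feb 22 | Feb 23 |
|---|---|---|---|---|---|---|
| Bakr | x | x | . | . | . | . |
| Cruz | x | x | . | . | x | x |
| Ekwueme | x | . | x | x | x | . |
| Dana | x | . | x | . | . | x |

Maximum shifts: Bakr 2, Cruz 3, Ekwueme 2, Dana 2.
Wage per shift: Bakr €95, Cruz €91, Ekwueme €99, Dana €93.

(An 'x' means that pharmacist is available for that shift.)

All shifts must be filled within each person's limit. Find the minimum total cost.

Feb 21 can only be covered by Ekwueme, so that assignment is forced.
Picking the cheapest available pharmacist for each shift independently would cost €649, but that ignores the shift limits.
An optimal schedule: Feb 18→Dana+Bakr, Feb 19→Cruz, Feb 20→Dana, Feb 21→Ekwueme, Feb 22→Cruz, Feb 23→Cruz.
Total: 93 + 95 + 91 + 93 + 99 + 91 + 91 = €653.

€653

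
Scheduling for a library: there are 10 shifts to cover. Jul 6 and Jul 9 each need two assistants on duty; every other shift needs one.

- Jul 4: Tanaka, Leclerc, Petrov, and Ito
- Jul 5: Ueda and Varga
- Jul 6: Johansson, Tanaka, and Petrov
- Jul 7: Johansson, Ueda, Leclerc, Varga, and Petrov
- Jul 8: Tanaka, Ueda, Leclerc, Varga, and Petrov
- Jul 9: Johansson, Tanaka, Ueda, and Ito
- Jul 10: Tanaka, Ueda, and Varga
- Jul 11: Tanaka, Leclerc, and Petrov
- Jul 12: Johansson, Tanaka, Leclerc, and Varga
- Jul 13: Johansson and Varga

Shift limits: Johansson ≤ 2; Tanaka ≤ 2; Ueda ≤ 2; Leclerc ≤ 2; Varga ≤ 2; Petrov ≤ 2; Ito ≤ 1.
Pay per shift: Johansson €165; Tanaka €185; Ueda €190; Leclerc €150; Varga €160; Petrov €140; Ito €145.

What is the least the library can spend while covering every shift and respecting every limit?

€1935

Picking the cheapest available assistant for each shift independently would cost €1805, but that ignores the shift limits.
An optimal schedule: Jul 4→Ito, Jul 5→Varga, Jul 6→Petrov+Johansson, Jul 7→Leclerc, Jul 8→Tanaka, Jul 9→Johansson+Ueda, Jul 10→Tanaka, Jul 11→Petrov, Jul 12→Leclerc, Jul 13→Varga.
Total: 145 + 160 + 140 + 165 + 150 + 185 + 165 + 190 + 185 + 140 + 150 + 160 = €1935.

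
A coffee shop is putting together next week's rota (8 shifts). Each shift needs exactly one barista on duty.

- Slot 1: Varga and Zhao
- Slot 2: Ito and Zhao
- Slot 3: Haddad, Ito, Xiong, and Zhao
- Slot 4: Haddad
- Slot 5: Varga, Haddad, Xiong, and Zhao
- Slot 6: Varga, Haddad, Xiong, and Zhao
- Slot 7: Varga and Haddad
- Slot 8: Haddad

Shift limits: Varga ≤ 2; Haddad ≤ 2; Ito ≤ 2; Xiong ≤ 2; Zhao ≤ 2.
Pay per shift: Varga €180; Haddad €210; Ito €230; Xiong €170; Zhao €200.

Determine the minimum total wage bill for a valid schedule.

Slot 4 can only be covered by Haddad, so that assignment is forced.
Slot 8 can only be covered by Haddad, so that assignment is forced.
Picking the cheapest available barista for each shift independently would cost €1490, but that ignores the shift limits.
An optimal schedule: Slot 1→Varga, Slot 2→Zhao, Slot 3→Xiong, Slot 4→Haddad, Slot 5→Xiong, Slot 6→Zhao, Slot 7→Varga, Slot 8→Haddad.
Total: 180 + 200 + 170 + 210 + 170 + 200 + 180 + 210 = €1520.

€1520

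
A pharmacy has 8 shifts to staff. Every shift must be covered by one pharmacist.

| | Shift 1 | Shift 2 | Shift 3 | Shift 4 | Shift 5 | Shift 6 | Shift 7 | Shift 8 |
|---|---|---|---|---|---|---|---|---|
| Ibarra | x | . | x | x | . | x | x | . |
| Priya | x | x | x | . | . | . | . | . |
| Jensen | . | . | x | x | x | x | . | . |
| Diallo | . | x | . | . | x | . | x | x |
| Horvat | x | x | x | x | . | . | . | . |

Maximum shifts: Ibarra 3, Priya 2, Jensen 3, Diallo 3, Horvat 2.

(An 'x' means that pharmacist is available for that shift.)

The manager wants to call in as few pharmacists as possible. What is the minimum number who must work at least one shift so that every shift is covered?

3

8 slots to fill and no one can take more than 3, so at least ⌈8/3⌉ = 3 pharmacists are needed.
Ibarra, Priya, and Diallo alone can cover everything: Shift 1→Ibarra, Shift 2→Priya, Shift 3→Priya, Shift 4→Ibarra, Shift 5→Diallo, Shift 6→Ibarra, Shift 7→Diallo, Shift 8→Diallo.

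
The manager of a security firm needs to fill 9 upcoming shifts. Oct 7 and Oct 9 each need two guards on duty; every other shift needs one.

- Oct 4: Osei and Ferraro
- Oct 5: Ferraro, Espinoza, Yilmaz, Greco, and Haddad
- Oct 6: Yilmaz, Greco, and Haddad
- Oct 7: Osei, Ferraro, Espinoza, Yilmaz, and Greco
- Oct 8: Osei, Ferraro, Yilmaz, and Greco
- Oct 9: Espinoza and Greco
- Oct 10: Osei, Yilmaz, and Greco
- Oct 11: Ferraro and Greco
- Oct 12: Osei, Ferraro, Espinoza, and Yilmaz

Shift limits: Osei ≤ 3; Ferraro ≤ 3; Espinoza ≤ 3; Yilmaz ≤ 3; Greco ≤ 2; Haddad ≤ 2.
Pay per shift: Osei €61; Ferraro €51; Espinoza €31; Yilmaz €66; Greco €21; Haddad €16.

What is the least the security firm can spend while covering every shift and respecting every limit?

Oct 9 can only be covered by Espinoza and Greco, so that assignment is forced.
Picking the cheapest available guard for each shift independently would cost €281, but that ignores the shift limits.
An optimal schedule: Oct 4→Ferraro, Oct 5→Haddad, Oct 6→Haddad, Oct 7→Espinoza+Ferraro, Oct 8→Ferraro, Oct 9→Greco+Espinoza, Oct 10→Osei, Oct 11→Greco, Oct 12→Espinoza.
Total: 51 + 16 + 16 + 31 + 51 + 51 + 21 + 31 + 61 + 21 + 31 = €381.

€381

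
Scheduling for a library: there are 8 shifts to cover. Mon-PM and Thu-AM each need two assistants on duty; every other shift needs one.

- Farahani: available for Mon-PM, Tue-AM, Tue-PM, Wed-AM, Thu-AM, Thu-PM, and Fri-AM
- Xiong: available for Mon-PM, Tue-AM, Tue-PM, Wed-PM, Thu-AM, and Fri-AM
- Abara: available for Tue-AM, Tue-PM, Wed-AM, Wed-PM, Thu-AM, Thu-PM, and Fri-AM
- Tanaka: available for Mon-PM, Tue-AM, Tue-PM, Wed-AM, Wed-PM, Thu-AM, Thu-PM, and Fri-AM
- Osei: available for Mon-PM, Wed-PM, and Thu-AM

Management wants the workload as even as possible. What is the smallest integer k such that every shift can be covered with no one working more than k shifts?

With 5 assistants and 10 worker-slots to fill, someone must work at least ⌈10/5⌉ = 2 shifts, so k ≥ 2.
k = 2 works: Mon-PM→Tanaka+Osei, Tue-AM→Xiong, Tue-PM→Xiong, Wed-AM→Farahani, Wed-PM→Abara, Thu-AM→Tanaka+Osei, Thu-PM→Farahani, Fri-AM→Abara.
Loads: Farahani 2, Xiong 2, Abara 2, Tanaka 2, Osei 2 — all ≤ 2.

2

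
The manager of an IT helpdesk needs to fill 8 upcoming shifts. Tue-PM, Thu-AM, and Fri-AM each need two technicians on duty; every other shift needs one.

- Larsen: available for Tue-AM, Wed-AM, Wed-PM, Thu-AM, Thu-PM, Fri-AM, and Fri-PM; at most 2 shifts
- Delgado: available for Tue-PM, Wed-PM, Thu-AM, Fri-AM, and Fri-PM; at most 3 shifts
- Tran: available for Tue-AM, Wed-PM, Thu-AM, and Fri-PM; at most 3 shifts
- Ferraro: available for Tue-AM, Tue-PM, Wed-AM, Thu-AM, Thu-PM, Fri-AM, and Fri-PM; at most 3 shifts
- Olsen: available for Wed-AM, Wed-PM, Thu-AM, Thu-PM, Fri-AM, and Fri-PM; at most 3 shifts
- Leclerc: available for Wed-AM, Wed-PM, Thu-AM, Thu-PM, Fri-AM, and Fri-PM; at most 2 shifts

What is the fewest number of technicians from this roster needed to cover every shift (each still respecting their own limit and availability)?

4

11 slots to fill and no one can take more than 3, so at least ⌈11/3⌉ = 4 technicians are needed.
Larsen, Delgado, Tran, and Ferraro alone can cover everything: Tue-AM→Tran, Tue-PM→Delgado+Ferraro, Wed-AM→Larsen, Wed-PM→Delgado, Thu-AM→Tran+Ferraro, Thu-PM→Larsen, Fri-AM→Delgado+Ferraro, Fri-PM→Tran.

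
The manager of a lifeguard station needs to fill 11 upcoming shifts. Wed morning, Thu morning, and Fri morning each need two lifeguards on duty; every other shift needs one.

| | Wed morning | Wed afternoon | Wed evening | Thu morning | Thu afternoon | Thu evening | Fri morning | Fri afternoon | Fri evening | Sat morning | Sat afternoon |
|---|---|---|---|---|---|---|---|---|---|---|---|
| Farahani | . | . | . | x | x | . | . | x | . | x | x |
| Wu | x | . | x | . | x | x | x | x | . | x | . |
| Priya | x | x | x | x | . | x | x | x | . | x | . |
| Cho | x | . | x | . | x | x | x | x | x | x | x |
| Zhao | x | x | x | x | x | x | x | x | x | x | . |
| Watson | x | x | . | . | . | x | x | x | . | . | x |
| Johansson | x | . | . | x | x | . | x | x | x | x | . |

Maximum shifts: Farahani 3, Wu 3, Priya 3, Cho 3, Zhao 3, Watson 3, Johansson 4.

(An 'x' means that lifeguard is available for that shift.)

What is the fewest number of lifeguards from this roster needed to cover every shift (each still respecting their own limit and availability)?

14 slots to fill and no one can take more than 4, so at least ⌈14/4⌉ = 4 lifeguards are needed.
Any 4 lifeguards together have capacity at most 4+3+3+3 = 13 < 14 slots, so 4 can never suffice.
Farahani, Wu, Priya, Cho, and Zhao alone can cover everything: Wed morning→Cho+Zhao, Wed afternoon→Priya, Wed evening→Wu, Thu morning→Farahani+Priya, Thu afternoon→Farahani, Thu evening→Wu, Fri morning→Cho+Zhao, Fri afternoon→Wu, Fri evening→Cho, Sat morning→Priya, Sat afternoon→Farahani.

5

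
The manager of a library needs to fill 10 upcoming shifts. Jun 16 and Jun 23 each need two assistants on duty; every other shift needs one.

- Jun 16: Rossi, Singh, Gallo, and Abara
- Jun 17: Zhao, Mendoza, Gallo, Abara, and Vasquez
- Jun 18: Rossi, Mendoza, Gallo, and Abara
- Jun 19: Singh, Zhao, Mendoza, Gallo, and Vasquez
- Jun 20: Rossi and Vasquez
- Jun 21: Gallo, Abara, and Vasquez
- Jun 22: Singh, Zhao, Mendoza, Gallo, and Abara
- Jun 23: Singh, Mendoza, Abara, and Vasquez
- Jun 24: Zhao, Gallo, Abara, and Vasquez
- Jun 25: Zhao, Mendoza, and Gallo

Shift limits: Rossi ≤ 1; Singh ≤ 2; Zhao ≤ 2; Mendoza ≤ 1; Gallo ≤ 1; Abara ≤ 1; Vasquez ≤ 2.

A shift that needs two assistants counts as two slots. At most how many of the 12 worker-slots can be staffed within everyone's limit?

Total capacity across all assistants is 1+2+2+1+1+1+2 = 10, and 12 slots are needed, so at most 10 can be filled.
An assignment achieving 10: Jun 16→Singh+Abara, Jun 17→Vasquez, Jun 18→Mendoza, Jun 20→Rossi, Jun 21→Gallo, Jun 23→Singh+Vasquez, Jun 24→Zhao, Jun 25→Zhao.
Loads: Rossi 1/1, Singh 2/2, Zhao 2/2, Mendoza 1/1, Gallo 1/1, Abara 1/1, Vasquez 2/2.

10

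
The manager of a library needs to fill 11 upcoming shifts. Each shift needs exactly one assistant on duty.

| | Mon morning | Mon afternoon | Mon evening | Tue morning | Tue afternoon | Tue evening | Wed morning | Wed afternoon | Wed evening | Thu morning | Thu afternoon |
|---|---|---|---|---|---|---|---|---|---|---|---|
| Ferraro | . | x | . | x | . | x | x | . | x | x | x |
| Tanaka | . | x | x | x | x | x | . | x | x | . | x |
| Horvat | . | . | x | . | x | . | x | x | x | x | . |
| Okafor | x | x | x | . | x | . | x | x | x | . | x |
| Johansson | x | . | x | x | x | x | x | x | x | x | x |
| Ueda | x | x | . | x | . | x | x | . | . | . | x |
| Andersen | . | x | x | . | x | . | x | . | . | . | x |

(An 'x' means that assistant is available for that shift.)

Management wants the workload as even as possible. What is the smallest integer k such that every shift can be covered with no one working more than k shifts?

2

With 7 assistants and 11 worker-slots to fill, someone must work at least ⌈11/7⌉ = 2 shifts, so k ≥ 2.
k = 2 works: Mon morning→Okafor, Mon afternoon→Okafor, Mon evening→Horvat, Tue morning→Ferraro, Tue afternoon→Horvat, Tue evening→Tanaka, Wed morning→Johansson, Wed afternoon→Tanaka, Wed evening→Johansson, Thu morning→Ferraro, Thu afternoon→Ueda.
Loads: Ferraro 2, Tanaka 2, Horvat 2, Okafor 2, Johansson 2, Ueda 1, Andersen 0 — all ≤ 2.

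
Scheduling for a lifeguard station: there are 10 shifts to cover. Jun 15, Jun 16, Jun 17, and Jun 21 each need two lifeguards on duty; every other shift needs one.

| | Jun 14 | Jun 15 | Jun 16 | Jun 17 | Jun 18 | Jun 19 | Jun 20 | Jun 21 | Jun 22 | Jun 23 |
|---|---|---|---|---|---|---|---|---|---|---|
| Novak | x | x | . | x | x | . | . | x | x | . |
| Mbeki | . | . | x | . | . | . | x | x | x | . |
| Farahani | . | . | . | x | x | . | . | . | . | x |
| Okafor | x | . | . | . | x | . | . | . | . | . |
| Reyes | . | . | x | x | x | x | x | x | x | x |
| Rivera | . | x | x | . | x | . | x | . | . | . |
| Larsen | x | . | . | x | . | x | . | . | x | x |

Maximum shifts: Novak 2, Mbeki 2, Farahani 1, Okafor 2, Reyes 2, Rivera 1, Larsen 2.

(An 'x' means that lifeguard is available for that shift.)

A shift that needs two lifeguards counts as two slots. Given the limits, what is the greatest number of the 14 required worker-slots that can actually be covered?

12

Total capacity across all lifeguards is 2+2+1+2+2+1+2 = 12, and 14 slots are needed, so at most 12 can be filled.
An assignment achieving 12: Jun 14→Okafor, Jun 15→Novak+Rivera, Jun 16→Mbeki+Reyes, Jun 17→Larsen, Jun 18→Okafor, Jun 19→Reyes, Jun 20→Mbeki, Jun 21→Novak, Jun 22→Larsen, Jun 23→Farahani.
Loads: Novak 2/2, Mbeki 2/2, Farahani 1/1, Okafor 2/2, Reyes 2/2, Rivera 1/1, Larsen 2/2.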